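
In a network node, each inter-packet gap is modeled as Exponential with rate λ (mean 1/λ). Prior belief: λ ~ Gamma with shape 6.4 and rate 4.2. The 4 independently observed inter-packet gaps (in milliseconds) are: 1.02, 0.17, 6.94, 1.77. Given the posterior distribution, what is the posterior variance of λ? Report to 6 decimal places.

With a Gamma(shape α, rate β) prior on the exponential rate λ, the posterior after n observations with total T = Σxᵢ is Gamma(α+n, β+T).
Sum of observations T = 9.90 milliseconds; n = 4.
Posterior: Gamma(6.4+4, 4.2+9.90) = Gamma(10.4, 14.10).
Var = α/β² = 0.052311.

0.052311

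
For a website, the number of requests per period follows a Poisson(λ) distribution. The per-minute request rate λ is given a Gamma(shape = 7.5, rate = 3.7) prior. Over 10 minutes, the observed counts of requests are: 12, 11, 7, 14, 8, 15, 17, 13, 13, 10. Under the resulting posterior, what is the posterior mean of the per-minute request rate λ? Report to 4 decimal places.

9.3066

With a Gamma(shape α, rate β) prior, the Poisson likelihood is conjugate: the posterior is Gamma(α + ΣXᵢ, β + n).
Sum of counts S = 120 over n = 10 minutes.
Posterior: Gamma(α+S, β+n) = Gamma(7.5+120, 3.7+10) = Gamma(127.5, 13.7).
Posterior mean = α/β = 127.5/13.7 = 9.3066.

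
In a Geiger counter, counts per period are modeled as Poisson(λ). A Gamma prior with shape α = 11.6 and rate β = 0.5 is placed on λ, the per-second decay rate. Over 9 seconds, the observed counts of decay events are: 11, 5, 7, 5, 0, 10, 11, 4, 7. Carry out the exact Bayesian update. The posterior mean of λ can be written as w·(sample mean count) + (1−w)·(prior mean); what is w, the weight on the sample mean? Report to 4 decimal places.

0.9474

With a Gamma(shape α, rate β) prior, the Poisson likelihood is conjugate: the posterior is Gamma(α + ΣXᵢ, β + n).
Posterior mean = (α₀+S)/(β₀+n) = [n/(β₀+n)]·(S/n) + [β₀/(β₀+n)]·(α₀/β₀), so only n and β₀ enter the weight.
Weight on data w = n/(β₀+n) = 9/(0.5+9) = 9/9.5 = 0.9474.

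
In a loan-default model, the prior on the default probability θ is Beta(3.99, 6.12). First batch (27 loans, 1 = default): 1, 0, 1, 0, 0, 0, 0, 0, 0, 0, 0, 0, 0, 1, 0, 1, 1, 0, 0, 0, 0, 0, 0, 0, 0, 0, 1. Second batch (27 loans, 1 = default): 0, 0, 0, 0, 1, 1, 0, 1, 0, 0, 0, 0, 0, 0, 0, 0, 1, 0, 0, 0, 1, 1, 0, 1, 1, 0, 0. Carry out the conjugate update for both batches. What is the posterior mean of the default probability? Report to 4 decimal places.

0.2806

The Beta prior is conjugate to a Binomial/Bernoulli likelihood; the update adds successes to α and failures to β.
After batch 1: Beta(3.99+6, 6.12+21) = Beta(9.99, 27.12).
After batch 2: Beta(9.99+8, 27.12+19) = Beta(17.99, 46.12).
Posterior mean = α/(α+β) = 17.99/64.11 = 0.2806.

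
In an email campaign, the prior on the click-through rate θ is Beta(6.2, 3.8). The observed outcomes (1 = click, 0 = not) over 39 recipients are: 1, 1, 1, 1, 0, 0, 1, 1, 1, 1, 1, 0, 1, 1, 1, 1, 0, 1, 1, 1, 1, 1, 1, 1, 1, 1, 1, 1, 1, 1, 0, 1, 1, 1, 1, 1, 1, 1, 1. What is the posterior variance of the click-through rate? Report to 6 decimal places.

The Beta prior is conjugate to a Binomial/Bernoulli likelihood; the update adds successes to α and failures to β.
Posterior: Beta(α+k, β+n−k) = Beta(6.2+34, 3.8+5) = Beta(40.2, 8.8).
Var = αβ/((α+β)²(α+β+1)) = 40.2·8.8/(49.0²·50.0) = 0.002947.

0.002947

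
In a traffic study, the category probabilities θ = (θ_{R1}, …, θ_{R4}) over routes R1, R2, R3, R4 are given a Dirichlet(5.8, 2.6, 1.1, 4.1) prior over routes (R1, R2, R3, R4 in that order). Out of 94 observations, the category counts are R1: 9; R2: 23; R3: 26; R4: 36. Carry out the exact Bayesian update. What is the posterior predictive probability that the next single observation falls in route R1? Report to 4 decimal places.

0.1375

The Dirichlet prior is conjugate to the Multinomial likelihood: each posterior αⱼ = prior αⱼ + observed count nⱼ.
Posterior concentration: (14.8, 25.6, 27.1, 40.1), total = 107.6.
P(next = R1 | data) = α_{R1}/Σα = 0.1375.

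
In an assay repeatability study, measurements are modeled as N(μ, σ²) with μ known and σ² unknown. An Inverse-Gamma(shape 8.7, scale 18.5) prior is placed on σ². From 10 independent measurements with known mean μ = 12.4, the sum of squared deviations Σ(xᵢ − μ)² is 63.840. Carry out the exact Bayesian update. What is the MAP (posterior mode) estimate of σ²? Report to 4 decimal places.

3.4299

With known mean μ and an Inverse-Gamma(α, β) prior on σ², the Normal likelihood is conjugate: posterior is Inv-Gamma(α + n/2, β + Σ(xᵢ−μ)²/2).
Posterior: Inv-Gamma(8.7 + 10/2, 18.5 + 63.840/2) = Inv-Gamma(13.70, 50.4200).
Mode = β/(α+1) = 50.4200/14.70 = 3.4299.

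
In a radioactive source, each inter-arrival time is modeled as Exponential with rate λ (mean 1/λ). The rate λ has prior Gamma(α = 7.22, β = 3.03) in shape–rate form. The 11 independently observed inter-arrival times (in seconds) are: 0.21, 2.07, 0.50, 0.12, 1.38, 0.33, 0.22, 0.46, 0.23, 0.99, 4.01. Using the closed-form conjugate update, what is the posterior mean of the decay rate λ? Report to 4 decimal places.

With a Gamma(shape α, rate β) prior on the exponential rate λ, the posterior after n observations with total T = Σxᵢ is Gamma(α+n, β+T).
Sum of observations T = 10.52 seconds; n = 11.
Posterior: Gamma(7.22+11, 3.03+10.52) = Gamma(18.22, 13.55).
Posterior mean of λ = α/β = 18.22/13.55 = 1.3446.

1.3446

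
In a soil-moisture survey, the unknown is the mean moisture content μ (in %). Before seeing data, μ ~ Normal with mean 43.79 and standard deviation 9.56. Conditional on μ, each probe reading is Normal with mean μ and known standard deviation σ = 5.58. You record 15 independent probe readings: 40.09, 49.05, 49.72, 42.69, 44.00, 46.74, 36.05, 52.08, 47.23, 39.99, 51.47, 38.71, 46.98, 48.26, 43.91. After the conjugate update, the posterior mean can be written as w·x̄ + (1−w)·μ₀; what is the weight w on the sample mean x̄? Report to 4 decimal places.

For Normal data with known variance σ², a Normal(μ₀, σ₀²) prior on μ is conjugate. Posterior precision = 1/σ₀² + n/σ²; posterior mean is the precision-weighted average of μ₀ and x̄.
σ₀² = 9.56² = 91.3936, σ² = 5.58² = 31.1364. Prior precision 1/σ₀² = 1/91.3936; data precision n/σ² = 15/31.1364.
w = (n/σ²)/(1/σ₀² + n/σ²) = n·σ₀²/(σ² + n·σ₀²) = 15·91.3936/(31.1364 + 15·91.3936) = 1370.904/1402.0404 = 0.9778.

0.9778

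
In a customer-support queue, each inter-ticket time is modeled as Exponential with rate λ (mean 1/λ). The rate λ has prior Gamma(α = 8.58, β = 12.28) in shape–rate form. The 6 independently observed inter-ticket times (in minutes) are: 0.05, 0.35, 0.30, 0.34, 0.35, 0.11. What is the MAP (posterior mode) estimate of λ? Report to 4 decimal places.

With a Gamma(shape α, rate β) prior on the exponential rate λ, the posterior after n observations with total T = Σxᵢ is Gamma(α+n, β+T).
Sum of observations T = 1.50 minutes; n = 6.
Posterior: Gamma(8.58+6, 12.28+1.50) = Gamma(14.58, 13.78).
Mode = (α−1)/β = 0.9855.

0.9855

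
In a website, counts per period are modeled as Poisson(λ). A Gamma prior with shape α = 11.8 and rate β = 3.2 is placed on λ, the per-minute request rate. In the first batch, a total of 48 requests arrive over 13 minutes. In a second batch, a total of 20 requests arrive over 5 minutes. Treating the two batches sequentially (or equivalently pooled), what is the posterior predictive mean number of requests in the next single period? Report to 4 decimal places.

3.7642

With a Gamma(shape α, rate β) prior, the Poisson likelihood is conjugate: the posterior is Gamma(α + ΣXᵢ, β + n).
After batch 1: Gamma(α+S, β+n) = Gamma(11.8+48, 3.2+13) = Gamma(59.8, 16.2).
After batch 2: Gamma(α+S, β+n) = Gamma(59.8+20, 16.2+5) = Gamma(79.8, 21.2).
The predictive distribution for one future period is NegBinom with mean α/β = 3.7642.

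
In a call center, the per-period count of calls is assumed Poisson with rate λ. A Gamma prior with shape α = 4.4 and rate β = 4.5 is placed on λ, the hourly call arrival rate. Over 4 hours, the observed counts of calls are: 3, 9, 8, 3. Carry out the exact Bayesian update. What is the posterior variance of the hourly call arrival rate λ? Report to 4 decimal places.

With a Gamma(shape α, rate β) prior, the Poisson likelihood is conjugate: the posterior is Gamma(α + ΣXᵢ, β + n).
Sum of counts S = 23 over n = 4 hours.
Posterior: Gamma(α+S, β+n) = Gamma(4.4+23, 4.5+4) = Gamma(27.4, 8.5).
Var = α/β² = 27.4/8.5² = 0.3792.

0.3792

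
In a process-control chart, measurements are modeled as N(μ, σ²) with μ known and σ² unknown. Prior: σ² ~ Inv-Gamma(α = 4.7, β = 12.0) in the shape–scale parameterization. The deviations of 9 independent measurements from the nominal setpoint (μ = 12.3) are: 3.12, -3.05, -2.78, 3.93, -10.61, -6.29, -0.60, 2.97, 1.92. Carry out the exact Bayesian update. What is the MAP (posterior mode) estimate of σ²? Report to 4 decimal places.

With known mean μ and an Inverse-Gamma(α, β) prior on σ², the Normal likelihood is conjugate: posterior is Inv-Gamma(α + n/2, β + Σ(xᵢ−μ)²/2).
Σ(xᵢ−μ)² = (3.12)² + (-3.05)² + (-2.78)² + (3.93)² + (-10.61)² + (-6.29)² + (-0.60)² + (2.97)² + (1.92)² = 207.2137.
Posterior: Inv-Gamma(4.7 + 9/2, 12.0 + 207.2137/2) = Inv-Gamma(9.20, 115.60685).
Mode = β/(α+1) = 115.60685/10.20 = 11.3340.

11.3340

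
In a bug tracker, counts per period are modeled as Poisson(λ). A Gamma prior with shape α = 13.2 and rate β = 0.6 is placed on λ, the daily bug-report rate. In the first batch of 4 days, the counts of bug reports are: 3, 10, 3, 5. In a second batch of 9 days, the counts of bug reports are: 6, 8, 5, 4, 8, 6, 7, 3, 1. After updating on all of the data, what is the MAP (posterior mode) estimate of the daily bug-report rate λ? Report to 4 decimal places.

5.9706

With a Gamma(shape α, rate β) prior, the Poisson likelihood is conjugate: the posterior is Gamma(α + ΣXᵢ, β + n).
Batch 1: sum of counts S = 21 over n = 4 days.
After batch 1: Gamma(α+S, β+n) = Gamma(13.2+21, 0.6+4) = Gamma(34.2, 4.6).
Batch 2: sum of counts S = 48 over n = 9 days.
After batch 2: Gamma(α+S, β+n) = Gamma(34.2+48, 4.6+9) = Gamma(82.2, 13.6).
Mode of Gamma(α,β) for α≥1 is (α−1)/β = 81.2/13.6 = 5.9706.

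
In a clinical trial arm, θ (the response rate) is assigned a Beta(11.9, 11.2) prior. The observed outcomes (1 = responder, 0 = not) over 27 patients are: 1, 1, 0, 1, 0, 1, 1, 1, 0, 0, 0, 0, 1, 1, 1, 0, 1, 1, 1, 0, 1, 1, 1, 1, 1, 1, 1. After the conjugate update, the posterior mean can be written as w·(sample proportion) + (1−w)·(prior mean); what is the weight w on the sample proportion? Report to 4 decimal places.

0.5389

The Beta prior is conjugate to a Binomial/Bernoulli likelihood; the update adds successes to α and failures to β.
Posterior mean = (α₀+k)/(α₀+β₀+n) = [n/(α₀+β₀+n)]·(k/n) + [(α₀+β₀)/(α₀+β₀+n)]·α₀/(α₀+β₀), so only n and the prior enter the weight.
The weight on the data is w = n/(α₀+β₀+n) = 27/(11.9+11.2+27) = 27/50.1 = 0.5389.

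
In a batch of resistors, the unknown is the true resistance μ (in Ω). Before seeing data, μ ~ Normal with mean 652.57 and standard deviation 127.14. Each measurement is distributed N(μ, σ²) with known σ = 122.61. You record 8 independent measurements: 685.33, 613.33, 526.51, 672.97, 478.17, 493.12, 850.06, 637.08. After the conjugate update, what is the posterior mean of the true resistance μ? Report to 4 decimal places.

623.0079

For Normal data with known variance σ², a Normal(μ₀, σ₀²) prior on μ is conjugate. Posterior precision = 1/σ₀² + n/σ²; posterior mean is the precision-weighted average of μ₀ and x̄.
Σxᵢ = 685.33 + 613.33 + 526.51 + 672.97 + 478.17 + 493.12 + 850.06 + 637.08 = 4956.57, so n·x̄ = 4956.57.
σ₀² = 127.14² = 16164.5796, σ² = 122.61² = 15033.2121; σ² + n·σ₀² = 15033.2121 + 8·16164.5796 = 144349.8489.
Posterior mean = (μ₀/σ₀² + n·x̄/σ²)/(1/σ₀² + n/σ²) = (σ²·μ₀ + σ₀²·n·x̄)/(σ² + n·σ₀²) = (15033.2121·652.57 + 16164.5796·4956.57)/144349.8489 = 89931093.528069/144349.8489 = 623.0079.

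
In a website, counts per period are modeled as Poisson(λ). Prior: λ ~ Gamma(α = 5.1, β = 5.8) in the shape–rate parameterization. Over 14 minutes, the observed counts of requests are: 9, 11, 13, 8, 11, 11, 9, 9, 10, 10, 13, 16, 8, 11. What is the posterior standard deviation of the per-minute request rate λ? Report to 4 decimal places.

With a Gamma(shape α, rate β) prior, the Poisson likelihood is conjugate: the posterior is Gamma(α + ΣXᵢ, β + n).
Sum of counts S = 149 over n = 14 minutes.
Posterior: Gamma(α+S, β+n) = Gamma(5.1+149, 5.8+14) = Gamma(154.1, 19.8).
SD = √α/β = √154.1/19.8 = 0.6270.

0.6270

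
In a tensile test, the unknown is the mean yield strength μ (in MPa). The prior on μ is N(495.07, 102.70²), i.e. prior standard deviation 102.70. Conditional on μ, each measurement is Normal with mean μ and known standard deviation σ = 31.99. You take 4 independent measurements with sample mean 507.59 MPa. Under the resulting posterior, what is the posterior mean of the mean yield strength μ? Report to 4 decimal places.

For Normal data with known variance σ², a Normal(μ₀, σ₀²) prior on μ is conjugate. Posterior precision = 1/σ₀² + n/σ²; posterior mean is the precision-weighted average of μ₀ and x̄.
n·x̄ = 4·507.59 = 2030.36.
σ₀² = 102.70² = 10547.29, σ² = 31.99² = 1023.3601; σ² + n·σ₀² = 1023.3601 + 4·10547.29 = 43212.5201.
Posterior mean = (μ₀/σ₀² + n·x̄/σ²)/(1/σ₀² + n/σ²) = (σ²·μ₀ + σ₀²·n·x̄)/(σ² + n·σ₀²) = (1023.3601·495.07 + 10547.29·2030.36)/43212.5201 = 21921430.609107/43212.5201 = 507.2935.

507.2935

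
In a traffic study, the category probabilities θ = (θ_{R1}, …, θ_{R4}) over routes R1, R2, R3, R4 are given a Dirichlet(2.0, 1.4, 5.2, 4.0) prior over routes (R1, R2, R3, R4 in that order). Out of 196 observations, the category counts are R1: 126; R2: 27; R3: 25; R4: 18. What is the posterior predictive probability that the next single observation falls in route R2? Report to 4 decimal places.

0.1361

The Dirichlet prior is conjugate to the Multinomial likelihood: each posterior αⱼ = prior αⱼ + observed count nⱼ.
Posterior concentration: (128.0, 28.4, 30.2, 22.0), total = 208.6.
P(next = R2 | data) = α_{R2}/Σα = 0.1361.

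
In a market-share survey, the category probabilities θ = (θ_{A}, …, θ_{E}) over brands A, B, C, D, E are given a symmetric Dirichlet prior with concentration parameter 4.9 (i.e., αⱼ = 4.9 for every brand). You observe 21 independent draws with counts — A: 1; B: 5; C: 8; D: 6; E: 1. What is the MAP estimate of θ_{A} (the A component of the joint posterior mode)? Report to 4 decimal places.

The Dirichlet prior is conjugate to the Multinomial likelihood: each posterior αⱼ = prior αⱼ + observed count nⱼ.
Posterior concentration: (5.9, 9.9, 12.9, 10.9, 5.9), total = 45.5.
Joint mode component: (α_{A}−1)/(Σα−K) = 4.9/40.5 = 0.1210.

0.1210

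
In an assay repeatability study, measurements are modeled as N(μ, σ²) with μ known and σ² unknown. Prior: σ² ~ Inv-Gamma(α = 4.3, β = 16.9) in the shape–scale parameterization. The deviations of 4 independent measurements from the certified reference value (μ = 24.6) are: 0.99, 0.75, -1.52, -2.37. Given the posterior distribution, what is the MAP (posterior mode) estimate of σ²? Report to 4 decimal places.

2.9637

With known mean μ and an Inverse-Gamma(α, β) prior on σ², the Normal likelihood is conjugate: posterior is Inv-Gamma(α + n/2, β + Σ(xᵢ−μ)²/2).
Σ(xᵢ−μ)² = (0.99)² + (0.75)² + (-1.52)² + (-2.37)² = 9.4699.
Posterior: Inv-Gamma(4.3 + 4/2, 16.9 + 9.4699/2) = Inv-Gamma(6.30, 21.63495).
Mode = β/(α+1) = 21.63495/7.30 = 2.9637.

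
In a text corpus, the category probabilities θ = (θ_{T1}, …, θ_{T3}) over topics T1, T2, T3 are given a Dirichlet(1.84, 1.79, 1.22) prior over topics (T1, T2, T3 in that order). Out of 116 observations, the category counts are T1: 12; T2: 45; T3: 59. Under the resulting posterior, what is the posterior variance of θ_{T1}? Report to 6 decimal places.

The Dirichlet prior is conjugate to the Multinomial likelihood: each posterior αⱼ = prior αⱼ + observed count nⱼ.
Posterior concentration: (13.84, 46.79, 60.22), total = 120.85.
Var[θ_j] = α_j(Σα−α_j)/((Σα)²(Σα+1)) = 13.84·107.01/(120.85²·121.85) = 0.000832.

0.000832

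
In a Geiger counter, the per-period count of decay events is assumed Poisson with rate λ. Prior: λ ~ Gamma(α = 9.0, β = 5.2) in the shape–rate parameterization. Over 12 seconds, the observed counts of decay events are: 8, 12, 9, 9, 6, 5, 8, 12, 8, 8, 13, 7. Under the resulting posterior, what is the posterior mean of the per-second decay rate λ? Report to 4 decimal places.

6.6279

With a Gamma(shape α, rate β) prior, the Poisson likelihood is conjugate: the posterior is Gamma(α + ΣXᵢ, β + n).
Sum of counts S = 105 over n = 12 seconds.
Posterior: Gamma(α+S, β+n) = Gamma(9.0+105, 5.2+12) = Gamma(114.0, 17.2).
Posterior mean = α/β = 114.0/17.2 = 6.6279.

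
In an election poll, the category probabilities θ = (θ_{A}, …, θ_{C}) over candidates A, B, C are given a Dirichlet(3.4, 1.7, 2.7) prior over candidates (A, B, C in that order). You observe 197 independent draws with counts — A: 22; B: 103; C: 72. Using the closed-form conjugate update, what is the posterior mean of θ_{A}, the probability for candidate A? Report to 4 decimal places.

The Dirichlet prior is conjugate to the Multinomial likelihood: each posterior αⱼ = prior αⱼ + observed count nⱼ.
Posterior concentration: (25.4, 104.7, 74.7), total = 204.8.
E[θ_{A}|data] = α_{A}/Σα = 25.4/204.8 = 0.1240.

0.1240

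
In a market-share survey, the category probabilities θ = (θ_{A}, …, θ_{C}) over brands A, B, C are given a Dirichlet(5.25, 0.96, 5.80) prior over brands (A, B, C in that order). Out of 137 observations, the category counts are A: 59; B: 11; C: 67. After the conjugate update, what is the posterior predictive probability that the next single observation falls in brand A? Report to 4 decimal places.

0.4312

The Dirichlet prior is conjugate to the Multinomial likelihood: each posterior αⱼ = prior αⱼ + observed count nⱼ.
Posterior concentration: (64.25, 11.96, 72.80), total = 149.01.
P(next = A | data) = α_{A}/Σα = 0.4312.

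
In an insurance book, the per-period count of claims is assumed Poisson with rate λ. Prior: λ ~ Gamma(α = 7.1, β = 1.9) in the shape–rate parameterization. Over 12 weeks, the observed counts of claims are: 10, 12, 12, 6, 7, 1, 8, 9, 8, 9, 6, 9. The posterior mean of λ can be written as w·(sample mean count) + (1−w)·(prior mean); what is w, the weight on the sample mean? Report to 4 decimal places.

With a Gamma(shape α, rate β) prior, the Poisson likelihood is conjugate: the posterior is Gamma(α + ΣXᵢ, β + n).
Posterior mean = (α₀+S)/(β₀+n) = [n/(β₀+n)]·(S/n) + [β₀/(β₀+n)]·(α₀/β₀), so only n and β₀ enter the weight.
Weight on data w = n/(β₀+n) = 12/(1.9+12) = 12/13.9 = 0.8633.

0.8633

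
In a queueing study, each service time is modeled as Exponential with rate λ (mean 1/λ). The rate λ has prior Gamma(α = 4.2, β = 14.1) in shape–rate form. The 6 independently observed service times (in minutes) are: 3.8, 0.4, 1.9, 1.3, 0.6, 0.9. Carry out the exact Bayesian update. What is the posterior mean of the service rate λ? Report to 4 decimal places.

0.4435

With a Gamma(shape α, rate β) prior on the exponential rate λ, the posterior after n observations with total T = Σxᵢ is Gamma(α+n, β+T).
Sum of observations T = 8.9 minutes; n = 6.
Posterior: Gamma(4.2+6, 14.1+8.9) = Gamma(10.2, 23.0).
Posterior mean of λ = α/β = 10.2/23.0 = 0.4435.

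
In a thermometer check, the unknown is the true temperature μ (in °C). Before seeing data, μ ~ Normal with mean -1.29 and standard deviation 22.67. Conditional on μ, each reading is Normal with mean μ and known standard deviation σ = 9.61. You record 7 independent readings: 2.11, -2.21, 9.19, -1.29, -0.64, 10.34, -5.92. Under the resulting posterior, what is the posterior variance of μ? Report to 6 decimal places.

12.862950

For Normal data with known variance σ², a Normal(μ₀, σ₀²) prior on μ is conjugate. Posterior precision = 1/σ₀² + n/σ²; posterior mean is the precision-weighted average of μ₀ and x̄.
σ₀² = 22.67² = 513.9289, σ² = 9.61² = 92.3521; σ² + n·σ₀² = 92.3521 + 7·513.9289 = 3689.8544.
Posterior precision = 1/σ₀² + n/σ² = 1/513.9289 + 7/92.3521 = (σ² + n·σ₀²)/(σ₀²σ²) = 3689.8544/(513.9289·92.3521); posterior variance σₙ² = σ₀²σ²/(σ² + n·σ₀²) = 513.9289·92.3521/3689.8544 = 12.862950.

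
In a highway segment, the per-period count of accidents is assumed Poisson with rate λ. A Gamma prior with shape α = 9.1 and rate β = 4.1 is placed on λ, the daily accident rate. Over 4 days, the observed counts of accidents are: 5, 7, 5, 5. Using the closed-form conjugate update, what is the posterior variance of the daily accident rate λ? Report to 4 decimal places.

With a Gamma(shape α, rate β) prior, the Poisson likelihood is conjugate: the posterior is Gamma(α + ΣXᵢ, β + n).
Sum of counts S = 22 over n = 4 days.
Posterior: Gamma(α+S, β+n) = Gamma(9.1+22, 4.1+4) = Gamma(31.1, 8.1).
Var = α/β² = 31.1/8.1² = 0.4740.

0.4740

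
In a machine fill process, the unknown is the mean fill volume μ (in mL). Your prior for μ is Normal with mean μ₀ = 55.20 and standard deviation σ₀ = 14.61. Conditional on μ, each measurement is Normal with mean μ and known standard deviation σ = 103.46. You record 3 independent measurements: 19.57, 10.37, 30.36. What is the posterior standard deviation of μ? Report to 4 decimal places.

For Normal data with known variance σ², a Normal(μ₀, σ₀²) prior on μ is conjugate. Posterior precision = 1/σ₀² + n/σ²; posterior mean is the precision-weighted average of μ₀ and x̄.
σ₀² = 14.61² = 213.4521, σ² = 103.46² = 10703.9716; σ² + n·σ₀² = 10703.9716 + 3·213.4521 = 11344.3279.
Posterior precision = 1/σ₀² + n/σ² = 1/213.4521 + 3/10703.9716 = (σ² + n·σ₀²)/(σ₀²σ²) = 11344.3279/(213.4521·10703.9716); posterior variance σₙ² = σ₀²σ²/(σ² + n·σ₀²) = 213.4521·10703.9716/11344.3279 = 201.403312.
Posterior SD = √σₙ² = √(213.4521·10703.9716/11344.3279) = 14.1917.

14.1917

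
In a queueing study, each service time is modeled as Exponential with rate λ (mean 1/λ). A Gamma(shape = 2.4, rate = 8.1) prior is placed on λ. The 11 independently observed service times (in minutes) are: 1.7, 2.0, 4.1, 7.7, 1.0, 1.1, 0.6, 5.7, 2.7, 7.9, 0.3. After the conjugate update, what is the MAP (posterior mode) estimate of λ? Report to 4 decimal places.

With a Gamma(shape α, rate β) prior on the exponential rate λ, the posterior after n observations with total T = Σxᵢ is Gamma(α+n, β+T).
Sum of observations T = 34.8 minutes; n = 11.
Posterior: Gamma(2.4+11, 8.1+34.8) = Gamma(13.4, 42.9).
Mode = (α−1)/β = 0.2890.

0.2890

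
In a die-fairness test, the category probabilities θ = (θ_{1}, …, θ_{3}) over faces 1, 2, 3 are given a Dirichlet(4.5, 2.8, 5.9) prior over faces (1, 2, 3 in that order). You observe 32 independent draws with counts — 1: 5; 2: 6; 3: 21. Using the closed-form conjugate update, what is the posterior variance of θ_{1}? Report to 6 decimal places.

0.003593

The Dirichlet prior is conjugate to the Multinomial likelihood: each posterior αⱼ = prior αⱼ + observed count nⱼ.
Posterior concentration: (9.5, 8.8, 26.9), total = 45.2.
Var[θ_j] = α_j(Σα−α_j)/((Σα)²(Σα+1)) = 9.5·35.7/(45.2²·46.2) = 0.003593.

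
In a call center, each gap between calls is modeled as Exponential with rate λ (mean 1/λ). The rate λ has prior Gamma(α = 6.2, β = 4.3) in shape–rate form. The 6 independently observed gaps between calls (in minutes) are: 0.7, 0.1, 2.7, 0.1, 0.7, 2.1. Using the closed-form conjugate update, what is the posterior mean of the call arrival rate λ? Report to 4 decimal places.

1.1402

With a Gamma(shape α, rate β) prior on the exponential rate λ, the posterior after n observations with total T = Σxᵢ is Gamma(α+n, β+T).
Sum of observations T = 6.4 minutes; n = 6.
Posterior: Gamma(6.2+6, 4.3+6.4) = Gamma(12.2, 10.7).
Posterior mean of λ = α/β = 12.2/10.7 = 1.1402.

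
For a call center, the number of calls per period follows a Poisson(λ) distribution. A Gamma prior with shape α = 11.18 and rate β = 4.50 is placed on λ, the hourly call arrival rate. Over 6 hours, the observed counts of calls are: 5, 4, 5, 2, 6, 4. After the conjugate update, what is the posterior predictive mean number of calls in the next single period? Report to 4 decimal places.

With a Gamma(shape α, rate β) prior, the Poisson likelihood is conjugate: the posterior is Gamma(α + ΣXᵢ, β + n).
Sum of counts S = 26 over n = 6 hours.
Posterior: Gamma(α+S, β+n) = Gamma(11.18+26, 4.50+6) = Gamma(37.18, 10.50).
The predictive distribution for one future period is NegBinom with mean α/β = 3.5410.

3.5410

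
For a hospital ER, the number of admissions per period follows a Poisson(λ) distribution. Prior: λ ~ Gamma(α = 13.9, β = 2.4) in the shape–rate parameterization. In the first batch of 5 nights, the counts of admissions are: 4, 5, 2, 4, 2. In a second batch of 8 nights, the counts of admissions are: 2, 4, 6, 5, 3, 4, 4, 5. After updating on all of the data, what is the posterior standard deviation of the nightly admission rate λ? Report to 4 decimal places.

0.5191

With a Gamma(shape α, rate β) prior, the Poisson likelihood is conjugate: the posterior is Gamma(α + ΣXᵢ, β + n).
Batch 1: sum of counts S = 17 over n = 5 nights.
After batch 1: Gamma(α+S, β+n) = Gamma(13.9+17, 2.4+5) = Gamma(30.9, 7.4).
Batch 2: sum of counts S = 33 over n = 8 nights.
After batch 2: Gamma(α+S, β+n) = Gamma(30.9+33, 7.4+8) = Gamma(63.9, 15.4).
SD = √α/β = √63.9/15.4 = 0.5191.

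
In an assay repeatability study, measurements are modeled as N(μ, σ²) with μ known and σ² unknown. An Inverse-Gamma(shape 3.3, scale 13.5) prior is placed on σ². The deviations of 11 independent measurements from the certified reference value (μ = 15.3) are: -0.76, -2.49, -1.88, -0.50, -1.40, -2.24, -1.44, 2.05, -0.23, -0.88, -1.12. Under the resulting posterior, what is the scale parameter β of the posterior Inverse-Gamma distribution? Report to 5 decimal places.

26.44875

With known mean μ and an Inverse-Gamma(α, β) prior on σ², the Normal likelihood is conjugate: posterior is Inv-Gamma(α + n/2, β + Σ(xᵢ−μ)²/2).
Σ(xᵢ−μ)² = (-0.76)² + (-2.49)² + (-1.88)² + (-0.50)² + (-1.40)² + (-2.24)² + (-1.44)² + (2.05)² + (-0.23)² + (-0.88)² + (-1.12)² = 25.8975.
Posterior: Inv-Gamma(3.3 + 11/2, 13.5 + 25.8975/2) = Inv-Gamma(8.80, 26.44875).
Posterior β = 26.44875.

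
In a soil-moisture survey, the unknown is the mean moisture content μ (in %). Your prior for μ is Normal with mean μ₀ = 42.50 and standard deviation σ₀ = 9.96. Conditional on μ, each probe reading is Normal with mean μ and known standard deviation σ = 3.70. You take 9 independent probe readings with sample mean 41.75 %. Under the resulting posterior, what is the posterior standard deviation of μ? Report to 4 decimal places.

1.2240

For Normal data with known variance σ², a Normal(μ₀, σ₀²) prior on μ is conjugate. Posterior precision = 1/σ₀² + n/σ²; posterior mean is the precision-weighted average of μ₀ and x̄.
σ₀² = 9.96² = 99.2016, σ² = 3.70² = 13.69; σ² + n·σ₀² = 13.69 + 9·99.2016 = 906.5044.
Posterior precision = 1/σ₀² + n/σ² = 1/99.2016 + 9/13.69 = (σ² + n·σ₀²)/(σ₀²σ²) = 906.5044/(99.2016·13.69); posterior variance σₙ² = σ₀²σ²/(σ² + n·σ₀²) = 99.2016·13.69/906.5044 = 1.498139.
Posterior SD = √σₙ² = √(99.2016·13.69/906.5044) = 1.2240.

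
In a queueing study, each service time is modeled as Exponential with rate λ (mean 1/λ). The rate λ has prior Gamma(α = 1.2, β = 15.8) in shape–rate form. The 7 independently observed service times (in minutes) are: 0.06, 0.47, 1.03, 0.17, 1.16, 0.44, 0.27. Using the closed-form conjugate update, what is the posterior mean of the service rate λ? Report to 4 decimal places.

With a Gamma(shape α, rate β) prior on the exponential rate λ, the posterior after n observations with total T = Σxᵢ is Gamma(α+n, β+T).
Sum of observations T = 3.60 minutes; n = 7.
Posterior: Gamma(1.2+7, 15.8+3.60) = Gamma(8.2, 19.40).
Posterior mean of λ = α/β = 8.2/19.40 = 0.4227.

0.4227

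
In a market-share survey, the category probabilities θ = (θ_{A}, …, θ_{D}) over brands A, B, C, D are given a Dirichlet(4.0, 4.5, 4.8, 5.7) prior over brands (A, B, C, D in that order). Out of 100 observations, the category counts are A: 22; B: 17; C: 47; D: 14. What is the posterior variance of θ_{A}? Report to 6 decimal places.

The Dirichlet prior is conjugate to the Multinomial likelihood: each posterior αⱼ = prior αⱼ + observed count nⱼ.
Posterior concentration: (26.0, 21.5, 51.8, 19.7), total = 119.0.
Var[θ_j] = α_j(Σα−α_j)/((Σα)²(Σα+1)) = 26.0·93.0/(119.0²·120.0) = 0.001423.

0.001423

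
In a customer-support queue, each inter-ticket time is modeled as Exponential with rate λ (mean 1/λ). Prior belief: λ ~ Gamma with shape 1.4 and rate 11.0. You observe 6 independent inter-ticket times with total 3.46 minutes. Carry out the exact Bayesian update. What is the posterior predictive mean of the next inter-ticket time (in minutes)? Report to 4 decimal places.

2.2594

With a Gamma(shape α, rate β) prior on the exponential rate λ, the posterior after n observations with total T = Σxᵢ is Gamma(α+n, β+T).
Posterior: Gamma(1.4+6, 11.0+3.46) = Gamma(7.4, 14.46).
The predictive distribution for the next observation is Lomax; its mean is β/(α−1) = 14.46/6.4 = 2.2594.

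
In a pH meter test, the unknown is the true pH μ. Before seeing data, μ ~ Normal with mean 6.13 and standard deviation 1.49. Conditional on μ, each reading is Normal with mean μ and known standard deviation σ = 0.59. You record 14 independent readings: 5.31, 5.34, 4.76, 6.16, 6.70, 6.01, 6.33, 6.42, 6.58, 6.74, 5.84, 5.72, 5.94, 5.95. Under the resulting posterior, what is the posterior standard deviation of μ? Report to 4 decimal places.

For Normal data with known variance σ², a Normal(μ₀, σ₀²) prior on μ is conjugate. Posterior precision = 1/σ₀² + n/σ²; posterior mean is the precision-weighted average of μ₀ and x̄.
σ₀² = 1.49² = 2.2201, σ² = 0.59² = 0.3481; σ² + n·σ₀² = 0.3481 + 14·2.2201 = 31.4295.
Posterior precision = 1/σ₀² + n/σ² = 1/2.2201 + 14/0.3481 = (σ² + n·σ₀²)/(σ₀²σ²) = 31.4295/(2.2201·0.3481); posterior variance σₙ² = σ₀²σ²/(σ² + n·σ₀²) = 2.2201·0.3481/31.4295 = 0.024589.
Posterior SD = √σₙ² = √(2.2201·0.3481/31.4295) = 0.1568.

0.1568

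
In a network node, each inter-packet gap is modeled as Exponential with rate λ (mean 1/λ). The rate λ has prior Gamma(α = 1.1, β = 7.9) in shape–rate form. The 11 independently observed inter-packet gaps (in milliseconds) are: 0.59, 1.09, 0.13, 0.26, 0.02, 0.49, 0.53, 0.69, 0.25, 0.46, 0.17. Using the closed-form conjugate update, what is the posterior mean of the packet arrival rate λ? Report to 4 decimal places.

With a Gamma(shape α, rate β) prior on the exponential rate λ, the posterior after n observations with total T = Σxᵢ is Gamma(α+n, β+T).
Sum of observations T = 4.68 milliseconds; n = 11.
Posterior: Gamma(1.1+11, 7.9+4.68) = Gamma(12.1, 12.58).
Posterior mean of λ = α/β = 12.1/12.58 = 0.9618.

0.9618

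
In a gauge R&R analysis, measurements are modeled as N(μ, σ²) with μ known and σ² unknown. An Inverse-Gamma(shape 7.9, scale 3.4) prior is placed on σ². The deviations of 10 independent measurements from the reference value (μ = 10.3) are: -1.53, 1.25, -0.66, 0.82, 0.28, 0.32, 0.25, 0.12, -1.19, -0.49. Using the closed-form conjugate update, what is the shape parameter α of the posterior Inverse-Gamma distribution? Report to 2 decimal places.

12.90

With known mean μ and an Inverse-Gamma(α, β) prior on σ², the Normal likelihood is conjugate: posterior is Inv-Gamma(α + n/2, β + Σ(xᵢ−μ)²/2).
Σ(xᵢ−μ)² = (-1.53)² + (1.25)² + (-0.66)² + (0.82)² + (0.28)² + (0.32)² + (0.25)² + (0.12)² + (-1.19)² + (-0.49)² = 6.9253.
Posterior: Inv-Gamma(7.9 + 10/2, 3.4 + 6.9253/2) = Inv-Gamma(12.90, 6.86265).
Posterior α = 12.90.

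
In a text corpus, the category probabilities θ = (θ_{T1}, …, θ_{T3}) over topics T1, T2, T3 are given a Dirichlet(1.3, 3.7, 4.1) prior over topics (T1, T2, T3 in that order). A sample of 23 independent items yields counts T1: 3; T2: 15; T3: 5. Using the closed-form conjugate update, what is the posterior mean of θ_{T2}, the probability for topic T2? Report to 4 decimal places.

0.5826

The Dirichlet prior is conjugate to the Multinomial likelihood: each posterior αⱼ = prior αⱼ + observed count nⱼ.
Posterior concentration: (4.3, 18.7, 9.1), total = 32.1.
E[θ_{T2}|data] = α_{T2}/Σα = 18.7/32.1 = 0.5826.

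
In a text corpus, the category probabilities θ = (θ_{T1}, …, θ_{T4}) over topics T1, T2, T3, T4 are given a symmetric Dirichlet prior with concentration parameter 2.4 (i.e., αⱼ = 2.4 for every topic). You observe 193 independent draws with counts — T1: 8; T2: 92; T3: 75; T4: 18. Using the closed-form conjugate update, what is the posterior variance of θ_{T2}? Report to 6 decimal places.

The Dirichlet prior is conjugate to the Multinomial likelihood: each posterior αⱼ = prior αⱼ + observed count nⱼ.
Posterior concentration: (10.4, 94.4, 77.4, 20.4), total = 202.6.
Var[θ_j] = α_j(Σα−α_j)/((Σα)²(Σα+1)) = 94.4·108.2/(202.6²·203.6) = 0.001222.

0.001222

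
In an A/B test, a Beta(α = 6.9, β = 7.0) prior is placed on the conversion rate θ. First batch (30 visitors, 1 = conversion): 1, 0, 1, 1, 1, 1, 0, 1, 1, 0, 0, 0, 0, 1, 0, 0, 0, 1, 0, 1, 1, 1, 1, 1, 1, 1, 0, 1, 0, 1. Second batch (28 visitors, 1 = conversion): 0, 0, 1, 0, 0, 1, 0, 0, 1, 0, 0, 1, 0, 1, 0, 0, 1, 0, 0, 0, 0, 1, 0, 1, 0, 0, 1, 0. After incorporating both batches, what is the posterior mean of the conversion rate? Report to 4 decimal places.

The Beta prior is conjugate to a Binomial/Bernoulli likelihood; the update adds successes to α and failures to β.
After batch 1: Beta(6.9+18, 7.0+12) = Beta(24.9, 19.0).
After batch 2: Beta(24.9+9, 19.0+19) = Beta(33.9, 38.0).
Posterior mean = α/(α+β) = 33.9/71.9 = 0.4715.

0.4715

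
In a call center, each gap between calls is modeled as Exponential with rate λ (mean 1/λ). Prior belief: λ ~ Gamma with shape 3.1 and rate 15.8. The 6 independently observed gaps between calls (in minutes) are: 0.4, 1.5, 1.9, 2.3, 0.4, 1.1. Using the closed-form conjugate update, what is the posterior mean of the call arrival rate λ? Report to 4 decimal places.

With a Gamma(shape α, rate β) prior on the exponential rate λ, the posterior after n observations with total T = Σxᵢ is Gamma(α+n, β+T).
Sum of observations T = 7.6 minutes; n = 6.
Posterior: Gamma(3.1+6, 15.8+7.6) = Gamma(9.1, 23.4).
Posterior mean of λ = α/β = 9.1/23.4 = 0.3889.

0.3889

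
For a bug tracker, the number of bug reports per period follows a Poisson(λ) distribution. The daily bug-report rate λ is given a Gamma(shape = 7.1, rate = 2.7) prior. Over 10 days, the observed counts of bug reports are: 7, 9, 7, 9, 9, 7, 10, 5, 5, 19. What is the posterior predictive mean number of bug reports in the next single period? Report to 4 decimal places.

7.4094

With a Gamma(shape α, rate β) prior, the Poisson likelihood is conjugate: the posterior is Gamma(α + ΣXᵢ, β + n).
Sum of counts S = 87 over n = 10 days.
Posterior: Gamma(α+S, β+n) = Gamma(7.1+87, 2.7+10) = Gamma(94.1, 12.7).
The predictive distribution for one future period is NegBinom with mean α/β = 7.4094.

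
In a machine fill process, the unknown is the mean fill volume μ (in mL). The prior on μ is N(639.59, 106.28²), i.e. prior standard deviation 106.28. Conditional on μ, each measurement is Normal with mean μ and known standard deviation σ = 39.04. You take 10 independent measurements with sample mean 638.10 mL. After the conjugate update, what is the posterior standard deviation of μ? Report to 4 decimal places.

12.2631

For Normal data with known variance σ², a Normal(μ₀, σ₀²) prior on μ is conjugate. Posterior precision = 1/σ₀² + n/σ²; posterior mean is the precision-weighted average of μ₀ and x̄.
σ₀² = 106.28² = 11295.4384, σ² = 39.04² = 1524.1216; σ² + n·σ₀² = 1524.1216 + 10·11295.4384 = 114478.5056.
Posterior precision = 1/σ₀² + n/σ² = 1/11295.4384 + 10/1524.1216 = (σ² + n·σ₀²)/(σ₀²σ²) = 114478.5056/(11295.4384·1524.1216); posterior variance σₙ² = σ₀²σ²/(σ² + n·σ₀²) = 11295.4384·1524.1216/114478.5056 = 150.383005.
Posterior SD = √σₙ² = √(11295.4384·1524.1216/114478.5056) = 12.2631.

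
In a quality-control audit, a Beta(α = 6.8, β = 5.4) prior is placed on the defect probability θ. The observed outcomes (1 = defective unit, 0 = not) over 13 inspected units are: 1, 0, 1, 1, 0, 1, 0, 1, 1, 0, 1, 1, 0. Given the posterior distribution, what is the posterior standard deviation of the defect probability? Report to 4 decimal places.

The Beta prior is conjugate to a Binomial/Bernoulli likelihood; the update adds successes to α and failures to β.
Posterior: Beta(α+k, β+n−k) = Beta(6.8+8, 5.4+5) = Beta(14.8, 10.4).
Var = αβ/((α+β)²(α+β+1)) = 14.8·10.4/(25.2²·26.2) = 0.00925109; SD = √0.00925109 = 0.0962.

0.0962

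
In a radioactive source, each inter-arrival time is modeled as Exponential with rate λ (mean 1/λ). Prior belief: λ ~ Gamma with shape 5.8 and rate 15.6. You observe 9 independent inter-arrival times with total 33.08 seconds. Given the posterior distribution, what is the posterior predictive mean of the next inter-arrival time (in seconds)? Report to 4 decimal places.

With a Gamma(shape α, rate β) prior on the exponential rate λ, the posterior after n observations with total T = Σxᵢ is Gamma(α+n, β+T).
Posterior: Gamma(5.8+9, 15.6+33.08) = Gamma(14.8, 48.68).
The predictive distribution for the next observation is Lomax; its mean is β/(α−1) = 48.68/13.8 = 3.5275.

3.5275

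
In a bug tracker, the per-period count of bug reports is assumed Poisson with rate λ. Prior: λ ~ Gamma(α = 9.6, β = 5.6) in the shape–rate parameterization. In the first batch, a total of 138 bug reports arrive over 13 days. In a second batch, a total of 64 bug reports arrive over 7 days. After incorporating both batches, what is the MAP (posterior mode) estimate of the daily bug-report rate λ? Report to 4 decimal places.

With a Gamma(shape α, rate β) prior, the Poisson likelihood is conjugate: the posterior is Gamma(α + ΣXᵢ, β + n).
After batch 1: Gamma(α+S, β+n) = Gamma(9.6+138, 5.6+13) = Gamma(147.6, 18.6).
After batch 2: Gamma(α+S, β+n) = Gamma(147.6+64, 18.6+7) = Gamma(211.6, 25.6).
Mode of Gamma(α,β) for α≥1 is (α−1)/β = 210.6/25.6 = 8.2266.

8.2266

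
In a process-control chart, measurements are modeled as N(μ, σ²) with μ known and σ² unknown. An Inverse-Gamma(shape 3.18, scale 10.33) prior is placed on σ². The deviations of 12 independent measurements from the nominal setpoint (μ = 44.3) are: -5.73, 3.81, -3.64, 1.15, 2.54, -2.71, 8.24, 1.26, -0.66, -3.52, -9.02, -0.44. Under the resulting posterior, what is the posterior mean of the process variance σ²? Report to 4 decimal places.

With known mean μ and an Inverse-Gamma(α, β) prior on σ², the Normal likelihood is conjugate: posterior is Inv-Gamma(α + n/2, β + Σ(xᵢ−μ)²/2).
Σ(xᵢ−μ)² = (-5.73)² + (3.81)² + (-3.64)² + (1.15)² + (2.54)² + (-2.71)² + (8.24)² + (1.26)² + (-0.66)² + (-3.52)² + (-9.02)² + (-0.44)² = 239.5820.
Posterior: Inv-Gamma(3.18 + 12/2, 10.33 + 239.5820/2) = Inv-Gamma(9.18, 130.12100).
E[σ²|data] = β/(α−1) = 130.12100/8.18 = 15.9072.

15.9072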